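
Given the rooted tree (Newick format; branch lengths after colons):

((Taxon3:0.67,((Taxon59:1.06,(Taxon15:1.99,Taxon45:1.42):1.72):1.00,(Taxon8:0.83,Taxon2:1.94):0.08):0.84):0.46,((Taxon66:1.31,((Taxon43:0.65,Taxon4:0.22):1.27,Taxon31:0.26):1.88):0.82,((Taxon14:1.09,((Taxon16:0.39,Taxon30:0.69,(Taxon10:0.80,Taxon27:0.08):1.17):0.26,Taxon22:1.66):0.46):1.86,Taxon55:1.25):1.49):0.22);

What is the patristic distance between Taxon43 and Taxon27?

The path runs Taxon43 → … → MRCA → … → Taxon27; the MRCA is the node subtending ((Taxon66,((Taxon43,Taxon4),Taxon31)),((Taxon14,((Taxon16,Taxon30,(Taxon10,Taxon27)),Taxon22)),Taxon55)).
Branch lengths along that path: 0.65 + 1.27 + 1.88 + 0.82 + 1.49 + 1.86 + 0.46 + 0.26 + 1.17 + 0.08 = 9.94.

9.94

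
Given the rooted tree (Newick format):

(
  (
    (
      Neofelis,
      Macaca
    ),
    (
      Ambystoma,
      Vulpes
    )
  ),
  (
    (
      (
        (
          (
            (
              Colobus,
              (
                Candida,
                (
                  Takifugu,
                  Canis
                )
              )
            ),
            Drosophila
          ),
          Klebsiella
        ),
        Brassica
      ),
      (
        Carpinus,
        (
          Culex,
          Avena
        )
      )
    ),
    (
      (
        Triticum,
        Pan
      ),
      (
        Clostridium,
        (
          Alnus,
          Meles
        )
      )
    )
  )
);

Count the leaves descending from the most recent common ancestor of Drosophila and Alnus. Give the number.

The MRCA of Drosophila and Alnus is the node subtending ((((((Colobus,(Candida,(Takifugu,Canis))),Drosophila),Klebsiella),Brassica),(Carpinus,(Culex,Avena))),((Triticum,Pan),(Clostridium,(Alnus,Meles)))).
That clade contains 15 terminal taxa: Alnus, Avena, Brassica, Candida, Canis, Carpinus, Clostridium, Colobus, Culex, Drosophila, Klebsiella, Meles, Pan, Takifugu, Triticum.

15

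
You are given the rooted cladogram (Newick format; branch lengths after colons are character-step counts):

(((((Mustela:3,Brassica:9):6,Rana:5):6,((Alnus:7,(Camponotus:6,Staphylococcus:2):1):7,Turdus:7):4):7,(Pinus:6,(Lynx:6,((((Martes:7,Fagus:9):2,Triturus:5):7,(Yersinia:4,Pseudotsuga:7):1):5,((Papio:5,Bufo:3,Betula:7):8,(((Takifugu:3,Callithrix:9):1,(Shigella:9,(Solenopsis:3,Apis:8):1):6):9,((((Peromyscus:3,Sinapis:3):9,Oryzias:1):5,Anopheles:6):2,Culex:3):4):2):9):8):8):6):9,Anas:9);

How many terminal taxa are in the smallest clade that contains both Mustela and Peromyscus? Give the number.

27

The MRCA of Mustela and Peromyscus is the node subtending ((((Mustela,Brassica),Rana),((Alnus,(Camponotus,Staphylococcus)),Turdus)),(Pinus,(Lynx,((((Martes,Fagus),Triturus),(Yersinia,Pseudotsuga)),((Papio,Bufo,Betula),(((Takifugu,Callithrix),(Shigella,(Solenopsis,Apis))),((((Peromyscus,Sinapis),Oryzias),Anopheles),Culex))))))).
That clade contains 27 terminal taxa: Alnus, Anopheles, Apis, Betula, Brassica, Bufo, Callithrix, Camponotus, Culex, Fagus, Lynx, Martes, Mustela, Oryzias, Papio, Peromyscus, Pinus, Pseudotsuga, Rana, Shigella, Sinapis, Solenopsis, Staphylococcus, Takifugu, Triturus, Turdus, Yersinia.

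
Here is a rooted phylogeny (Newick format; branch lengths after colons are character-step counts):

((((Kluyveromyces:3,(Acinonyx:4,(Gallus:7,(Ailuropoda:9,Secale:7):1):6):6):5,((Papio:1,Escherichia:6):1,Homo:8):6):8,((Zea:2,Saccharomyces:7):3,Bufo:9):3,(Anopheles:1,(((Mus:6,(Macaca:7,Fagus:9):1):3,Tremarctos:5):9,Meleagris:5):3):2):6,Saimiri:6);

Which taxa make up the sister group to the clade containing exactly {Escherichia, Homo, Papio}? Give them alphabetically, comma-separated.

Acinonyx, Ailuropoda, Gallus, Kluyveromyces, Secale

The clade containing exactly {Escherichia, Homo, Papio} attaches to the tree at the node subtending ((Kluyveromyces,(Acinonyx,(Gallus,(Ailuropoda,Secale)))),((Papio,Escherichia),Homo)).
The other lineage descending from that same node — the sister group — is (Kluyveromyces,(Acinonyx,(Gallus,(Ailuropoda,Secale)))); its 5 tips in alphabetical order are the answer.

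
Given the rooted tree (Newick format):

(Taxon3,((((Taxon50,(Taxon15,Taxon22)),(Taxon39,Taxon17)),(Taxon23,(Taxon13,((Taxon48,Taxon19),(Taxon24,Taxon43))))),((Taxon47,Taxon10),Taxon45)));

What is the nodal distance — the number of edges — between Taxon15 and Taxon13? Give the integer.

The MRCA of Taxon15 and Taxon13 is the node subtending (((Taxon50,(Taxon15,Taxon22)),(Taxon39,Taxon17)),(Taxon23,(Taxon13,((Taxon48,Taxon19),(Taxon24,Taxon43))))).
From Taxon15 up to that node: 4 branches. From Taxon13 up to the same node: 3 branches. Total: 4 + 3 = 7.

7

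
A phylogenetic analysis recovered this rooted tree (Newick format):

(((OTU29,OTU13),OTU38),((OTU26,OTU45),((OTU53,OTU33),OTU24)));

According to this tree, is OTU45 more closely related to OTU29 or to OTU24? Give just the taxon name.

The MRCA of OTU45 and OTU24 subtends ((OTU26,OTU45),((OTU53,OTU33),OTU24)) (5 taxa).
The MRCA of OTU45 and OTU29 is the root, subtending the entire tree (8 taxa).
The first is nested inside the second, so OTU45 shares a more recent common ancestor with OTU24.

OTU24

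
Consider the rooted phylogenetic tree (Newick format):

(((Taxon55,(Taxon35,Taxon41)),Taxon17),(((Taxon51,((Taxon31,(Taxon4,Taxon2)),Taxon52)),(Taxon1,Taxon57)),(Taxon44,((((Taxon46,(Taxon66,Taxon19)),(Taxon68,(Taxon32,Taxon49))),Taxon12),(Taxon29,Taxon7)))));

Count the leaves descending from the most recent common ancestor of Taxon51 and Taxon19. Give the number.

The MRCA of Taxon51 and Taxon19 is the node subtending (((Taxon51,((Taxon31,(Taxon4,Taxon2)),Taxon52)),(Taxon1,Taxon57)),(Taxon44,((((Taxon46,(Taxon66,Taxon19)),(Taxon68,(Taxon32,Taxon49))),Taxon12),(Taxon29,Taxon7)))).
That clade contains 17 terminal taxa: Taxon1, Taxon12, Taxon19, Taxon2, Taxon29, Taxon31, Taxon32, Taxon4, Taxon44, Taxon46, Taxon49, Taxon51, Taxon52, Taxon57, Taxon66, Taxon68, Taxon7.

17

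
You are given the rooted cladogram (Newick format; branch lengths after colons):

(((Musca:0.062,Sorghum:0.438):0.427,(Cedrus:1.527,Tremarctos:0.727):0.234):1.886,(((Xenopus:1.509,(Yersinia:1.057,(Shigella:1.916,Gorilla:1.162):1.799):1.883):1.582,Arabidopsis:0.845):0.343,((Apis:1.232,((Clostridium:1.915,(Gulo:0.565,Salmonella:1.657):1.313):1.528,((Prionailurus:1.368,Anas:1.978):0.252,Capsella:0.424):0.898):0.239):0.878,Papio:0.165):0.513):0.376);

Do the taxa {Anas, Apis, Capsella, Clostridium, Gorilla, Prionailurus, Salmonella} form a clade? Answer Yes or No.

The MRCA of the listed taxa subtends (((Xenopus,(Yersinia,(Shigella,Gorilla))),Arabidopsis),((Apis,((Clostridium,(Gulo,Salmonella)),((Prionailurus,Anas),Capsella))),Papio)).
That clade also contains Arabidopsis, Gulo, Papio, Shigella, Xenopus, Yersinia, which are not in the proposed group, so the group is not monophyletic.

No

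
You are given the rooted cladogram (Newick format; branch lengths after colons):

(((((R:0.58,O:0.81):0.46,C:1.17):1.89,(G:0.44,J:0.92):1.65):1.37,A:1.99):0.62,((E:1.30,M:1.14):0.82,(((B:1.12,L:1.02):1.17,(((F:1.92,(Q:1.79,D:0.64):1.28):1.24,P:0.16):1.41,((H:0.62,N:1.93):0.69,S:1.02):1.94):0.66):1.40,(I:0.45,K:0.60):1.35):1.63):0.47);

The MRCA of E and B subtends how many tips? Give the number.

13

The MRCA of E and B is the node subtending ((E,M),(((B,L),(((F,(Q,D)),P),((H,N),S))),(I,K))).
That clade contains 13 terminal taxa: B, D, E, F, H, I, K, L, M, N, P, Q, S.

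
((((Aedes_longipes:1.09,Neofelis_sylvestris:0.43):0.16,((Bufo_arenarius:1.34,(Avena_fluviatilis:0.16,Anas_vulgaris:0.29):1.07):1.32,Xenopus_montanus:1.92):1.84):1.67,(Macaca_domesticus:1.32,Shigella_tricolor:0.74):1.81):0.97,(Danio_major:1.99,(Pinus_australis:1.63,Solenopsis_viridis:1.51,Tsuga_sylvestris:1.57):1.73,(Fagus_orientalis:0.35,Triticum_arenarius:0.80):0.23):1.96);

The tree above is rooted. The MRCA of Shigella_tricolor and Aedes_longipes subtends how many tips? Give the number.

The MRCA of Shigella_tricolor and Aedes_longipes is the node subtending (((Aedes_longipes,Neofelis_sylvestris),((Bufo_arenarius,(Avena_fluviatilis,Anas_vulgaris)),Xenopus_montanus)),(Macaca_domesticus,Shigella_tricolor)).
That clade contains 8 terminal taxa: Aedes_longipes, Anas_vulgaris, Avena_fluviatilis, Bufo_arenarius, Macaca_domesticus, Neofelis_sylvestris, Shigella_tricolor, Xenopus_montanus.

8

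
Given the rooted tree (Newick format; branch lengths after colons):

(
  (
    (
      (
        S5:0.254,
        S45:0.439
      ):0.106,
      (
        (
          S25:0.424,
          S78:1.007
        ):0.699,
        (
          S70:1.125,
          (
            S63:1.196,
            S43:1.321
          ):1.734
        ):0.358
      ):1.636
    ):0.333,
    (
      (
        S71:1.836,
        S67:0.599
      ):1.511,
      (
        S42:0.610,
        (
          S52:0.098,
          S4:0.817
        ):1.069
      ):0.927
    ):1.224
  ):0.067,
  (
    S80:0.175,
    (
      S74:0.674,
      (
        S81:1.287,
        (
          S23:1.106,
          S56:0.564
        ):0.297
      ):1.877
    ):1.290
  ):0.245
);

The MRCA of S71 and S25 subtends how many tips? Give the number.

The MRCA of S71 and S25 is the node subtending (((S5,S45),((S25,S78),(S70,(S63,S43)))),((S71,S67),(S42,(S52,S4)))).
That clade contains 12 terminal taxa: S25, S4, S42, S43, S45, S5, S52, S63, S67, S70, S71, S78.

12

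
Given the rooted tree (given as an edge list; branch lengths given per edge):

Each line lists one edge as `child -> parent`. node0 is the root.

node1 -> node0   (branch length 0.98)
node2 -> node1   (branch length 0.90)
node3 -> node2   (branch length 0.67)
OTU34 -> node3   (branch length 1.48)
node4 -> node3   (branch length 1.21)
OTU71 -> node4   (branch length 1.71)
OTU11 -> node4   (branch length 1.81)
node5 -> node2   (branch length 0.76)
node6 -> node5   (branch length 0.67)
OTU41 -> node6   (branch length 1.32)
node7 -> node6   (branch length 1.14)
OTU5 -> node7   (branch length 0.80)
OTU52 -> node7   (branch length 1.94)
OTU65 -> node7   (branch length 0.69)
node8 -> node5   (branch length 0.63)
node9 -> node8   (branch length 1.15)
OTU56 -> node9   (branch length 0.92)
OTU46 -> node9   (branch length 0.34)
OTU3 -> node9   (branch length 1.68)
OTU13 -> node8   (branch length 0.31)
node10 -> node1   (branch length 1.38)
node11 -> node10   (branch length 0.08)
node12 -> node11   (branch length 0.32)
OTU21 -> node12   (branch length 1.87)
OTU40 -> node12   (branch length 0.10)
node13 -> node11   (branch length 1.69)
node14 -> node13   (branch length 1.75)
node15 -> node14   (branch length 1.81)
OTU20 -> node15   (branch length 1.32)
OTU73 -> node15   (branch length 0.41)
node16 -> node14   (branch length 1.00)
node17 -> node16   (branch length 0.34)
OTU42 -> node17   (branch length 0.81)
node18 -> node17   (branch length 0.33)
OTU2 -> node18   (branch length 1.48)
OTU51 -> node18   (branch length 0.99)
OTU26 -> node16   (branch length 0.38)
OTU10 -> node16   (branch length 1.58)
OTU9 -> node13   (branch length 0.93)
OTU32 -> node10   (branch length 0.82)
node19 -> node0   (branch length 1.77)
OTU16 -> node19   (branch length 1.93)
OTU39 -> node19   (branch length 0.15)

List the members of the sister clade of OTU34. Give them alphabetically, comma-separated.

OTU11, OTU71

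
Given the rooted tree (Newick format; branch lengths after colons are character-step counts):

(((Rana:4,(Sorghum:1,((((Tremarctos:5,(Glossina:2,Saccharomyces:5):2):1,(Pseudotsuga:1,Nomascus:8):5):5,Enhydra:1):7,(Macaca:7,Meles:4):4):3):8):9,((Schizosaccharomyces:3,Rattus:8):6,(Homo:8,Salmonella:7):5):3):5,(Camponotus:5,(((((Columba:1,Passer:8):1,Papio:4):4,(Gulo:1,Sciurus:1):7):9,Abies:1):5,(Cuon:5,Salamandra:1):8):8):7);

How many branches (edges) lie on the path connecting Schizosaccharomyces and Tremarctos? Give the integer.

10

The MRCA of Schizosaccharomyces and Tremarctos is the node subtending ((Rana,(Sorghum,((((Tremarctos,(Glossina,Saccharomyces)),(Pseudotsuga,Nomascus)),Enhydra),(Macaca,Meles)))),((Schizosaccharomyces,Rattus),(Homo,Salmonella))).
From Schizosaccharomyces up to that node: 3 branches. From Tremarctos up to the same node: 7 branches. Total: 3 + 7 = 10.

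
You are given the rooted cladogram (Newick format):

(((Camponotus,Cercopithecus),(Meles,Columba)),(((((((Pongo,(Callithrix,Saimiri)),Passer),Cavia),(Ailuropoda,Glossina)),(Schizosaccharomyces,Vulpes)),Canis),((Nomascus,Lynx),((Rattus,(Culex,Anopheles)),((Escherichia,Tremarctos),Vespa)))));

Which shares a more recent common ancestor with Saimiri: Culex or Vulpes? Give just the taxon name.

Vulpes

The MRCA of Saimiri and Vulpes subtends (((((Pongo,(Callithrix,Saimiri)),Passer),Cavia),(Ailuropoda,Glossina)),(Schizosaccharomyces,Vulpes)) (9 taxa).
The MRCA of Saimiri and Culex subtends (((((((Pongo,(Callithrix,Saimiri)),Passer),Cavia),(Ailuropoda,Glossina)),(Schizosaccharomyces,Vulpes)),Canis),((Nomascus,Lynx),((Rattus,(Culex,Anopheles)),((Escherichia,Tremarctos),Vespa)))) (18 taxa).
The first is nested inside the second, so Saimiri shares a more recent common ancestor with Vulpes.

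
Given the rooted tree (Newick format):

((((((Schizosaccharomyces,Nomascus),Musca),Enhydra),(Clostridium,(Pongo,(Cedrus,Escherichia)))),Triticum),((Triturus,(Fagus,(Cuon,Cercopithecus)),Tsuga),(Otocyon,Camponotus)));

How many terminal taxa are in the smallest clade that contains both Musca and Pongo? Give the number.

8

The MRCA of Musca and Pongo is the node subtending ((((Schizosaccharomyces,Nomascus),Musca),Enhydra),(Clostridium,(Pongo,(Cedrus,Escherichia)))).
That clade contains 8 terminal taxa: Cedrus, Clostridium, Enhydra, Escherichia, Musca, Nomascus, Pongo, Schizosaccharomyces.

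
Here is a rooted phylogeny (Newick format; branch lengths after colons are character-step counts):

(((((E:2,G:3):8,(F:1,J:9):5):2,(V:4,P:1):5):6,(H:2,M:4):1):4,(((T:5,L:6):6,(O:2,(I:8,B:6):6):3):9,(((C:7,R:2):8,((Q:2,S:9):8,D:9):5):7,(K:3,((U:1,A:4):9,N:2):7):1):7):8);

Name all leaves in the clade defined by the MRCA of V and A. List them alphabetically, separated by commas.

A, B, C, D, E, F, G, H, I, J, K, L, M, N, O, P, Q, R, S, T, U, V

Tracing V: it sits inside (V,P).
Tracing A: it sits inside (U,A).
The smallest clade enclosing both is the whole tree (their MRCA is the root), so the answer is all 22 tips in alphabetical order.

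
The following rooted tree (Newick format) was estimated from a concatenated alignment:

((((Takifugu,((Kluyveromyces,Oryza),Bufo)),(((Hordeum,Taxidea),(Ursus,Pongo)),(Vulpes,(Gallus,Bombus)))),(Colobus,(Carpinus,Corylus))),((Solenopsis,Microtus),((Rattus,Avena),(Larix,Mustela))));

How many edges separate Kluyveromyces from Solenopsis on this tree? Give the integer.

The MRCA of Kluyveromyces and Solenopsis is the root of the tree.
From Kluyveromyces up to that node: 6 branches. From Solenopsis up to the same node: 3 branches. Total: 6 + 3 = 9.

9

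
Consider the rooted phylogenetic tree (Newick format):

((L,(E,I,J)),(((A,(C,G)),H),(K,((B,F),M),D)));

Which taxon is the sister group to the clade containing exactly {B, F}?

The clade containing exactly {B, F} attaches to the tree at the node subtending ((B,F),M).
The other lineage descending from that same node — the sister group — is the single tip M.

M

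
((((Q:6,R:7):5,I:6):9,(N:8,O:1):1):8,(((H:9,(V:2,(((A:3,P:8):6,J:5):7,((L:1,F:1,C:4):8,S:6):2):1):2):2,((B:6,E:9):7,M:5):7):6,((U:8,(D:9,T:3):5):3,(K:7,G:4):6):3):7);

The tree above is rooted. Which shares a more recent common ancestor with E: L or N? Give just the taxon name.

L

The MRCA of E and L subtends ((H,(V,(((A,P),J),((L,F,C),S)))),((B,E),M)) (12 taxa).
The MRCA of E and N is the root, subtending the entire tree (22 taxa).
The first is nested inside the second, so E shares a more recent common ancestor with L.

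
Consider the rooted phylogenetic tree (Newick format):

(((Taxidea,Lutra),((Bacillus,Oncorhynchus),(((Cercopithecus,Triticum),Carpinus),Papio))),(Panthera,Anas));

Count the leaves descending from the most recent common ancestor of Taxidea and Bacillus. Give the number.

8

The MRCA of Taxidea and Bacillus is the node subtending ((Taxidea,Lutra),((Bacillus,Oncorhynchus),(((Cercopithecus,Triticum),Carpinus),Papio))).
That clade contains 8 terminal taxa: Bacillus, Carpinus, Cercopithecus, Lutra, Oncorhynchus, Papio, Taxidea, Triticum.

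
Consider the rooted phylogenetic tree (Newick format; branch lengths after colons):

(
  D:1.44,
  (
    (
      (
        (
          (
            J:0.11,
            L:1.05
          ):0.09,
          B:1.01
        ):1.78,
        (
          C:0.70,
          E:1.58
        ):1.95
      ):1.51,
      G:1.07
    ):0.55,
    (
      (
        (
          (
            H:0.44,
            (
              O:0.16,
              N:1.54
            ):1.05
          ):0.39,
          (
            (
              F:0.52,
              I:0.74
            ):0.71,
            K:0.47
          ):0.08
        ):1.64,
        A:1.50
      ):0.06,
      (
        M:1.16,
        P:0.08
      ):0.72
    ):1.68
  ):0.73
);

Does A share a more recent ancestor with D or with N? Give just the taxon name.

N

The MRCA of A and N subtends (((H,(O,N)),((F,I),K)),A) (7 taxa).
The MRCA of A and D is the root, subtending the entire tree (16 taxa).
The first is nested inside the second, so A shares a more recent common ancestor with N.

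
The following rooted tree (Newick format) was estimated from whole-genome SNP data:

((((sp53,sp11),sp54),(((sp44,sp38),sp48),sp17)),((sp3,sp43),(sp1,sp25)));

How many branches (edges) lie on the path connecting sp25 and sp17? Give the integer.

6

The MRCA of sp25 and sp17 is the root of the tree.
From sp25 up to that node: 3 branches. From sp17 up to the same node: 3 branches. Total: 3 + 3 = 6.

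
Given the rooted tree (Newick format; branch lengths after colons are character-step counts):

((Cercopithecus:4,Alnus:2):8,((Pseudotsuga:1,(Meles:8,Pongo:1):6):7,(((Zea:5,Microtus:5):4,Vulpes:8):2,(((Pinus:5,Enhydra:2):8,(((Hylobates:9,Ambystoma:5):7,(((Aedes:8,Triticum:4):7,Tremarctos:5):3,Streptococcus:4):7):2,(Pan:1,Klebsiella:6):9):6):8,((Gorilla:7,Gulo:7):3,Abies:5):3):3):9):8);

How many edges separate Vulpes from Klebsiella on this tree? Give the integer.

7

The MRCA of Vulpes and Klebsiella is the node subtending (((Zea,Microtus),Vulpes),(((Pinus,Enhydra),(((Hylobates,Ambystoma),(((Aedes,Triticum),Tremarctos),Streptococcus)),(Pan,Klebsiella))),((Gorilla,Gulo),Abies))).
From Vulpes up to that node: 2 branches. From Klebsiella up to the same node: 5 branches. Total: 2 + 5 = 7.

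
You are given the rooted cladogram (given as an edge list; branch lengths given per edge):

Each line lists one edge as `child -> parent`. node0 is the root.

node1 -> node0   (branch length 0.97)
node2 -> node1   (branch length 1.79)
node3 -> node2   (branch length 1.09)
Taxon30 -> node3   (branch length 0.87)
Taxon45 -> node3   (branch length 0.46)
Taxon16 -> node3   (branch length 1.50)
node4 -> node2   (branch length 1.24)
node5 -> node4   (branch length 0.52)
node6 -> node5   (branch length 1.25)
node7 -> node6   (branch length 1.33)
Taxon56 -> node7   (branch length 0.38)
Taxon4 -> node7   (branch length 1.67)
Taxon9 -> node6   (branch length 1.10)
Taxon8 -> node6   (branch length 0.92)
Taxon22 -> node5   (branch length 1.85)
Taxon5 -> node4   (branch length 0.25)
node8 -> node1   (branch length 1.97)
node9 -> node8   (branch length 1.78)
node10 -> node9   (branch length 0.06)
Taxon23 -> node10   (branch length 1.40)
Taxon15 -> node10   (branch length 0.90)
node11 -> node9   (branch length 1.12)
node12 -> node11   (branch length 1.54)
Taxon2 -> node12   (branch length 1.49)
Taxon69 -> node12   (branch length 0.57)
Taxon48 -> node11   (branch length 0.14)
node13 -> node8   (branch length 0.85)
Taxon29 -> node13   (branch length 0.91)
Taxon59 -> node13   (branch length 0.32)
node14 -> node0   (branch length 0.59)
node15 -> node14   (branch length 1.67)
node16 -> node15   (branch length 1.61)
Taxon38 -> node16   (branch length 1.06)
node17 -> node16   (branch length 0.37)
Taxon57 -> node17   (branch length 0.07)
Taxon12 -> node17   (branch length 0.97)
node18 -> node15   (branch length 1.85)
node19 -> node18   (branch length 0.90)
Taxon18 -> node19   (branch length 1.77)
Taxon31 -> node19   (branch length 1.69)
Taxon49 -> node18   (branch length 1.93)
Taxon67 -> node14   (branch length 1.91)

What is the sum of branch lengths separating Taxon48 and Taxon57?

10.29

The path runs Taxon48 → … → MRCA → … → Taxon57; the MRCA is the root of the tree.
Branch lengths along that path: 0.14 + 1.12 + 1.78 + 1.97 + 0.97 + 0.59 + 1.67 + 1.61 + 0.37 + 0.07 = 10.29.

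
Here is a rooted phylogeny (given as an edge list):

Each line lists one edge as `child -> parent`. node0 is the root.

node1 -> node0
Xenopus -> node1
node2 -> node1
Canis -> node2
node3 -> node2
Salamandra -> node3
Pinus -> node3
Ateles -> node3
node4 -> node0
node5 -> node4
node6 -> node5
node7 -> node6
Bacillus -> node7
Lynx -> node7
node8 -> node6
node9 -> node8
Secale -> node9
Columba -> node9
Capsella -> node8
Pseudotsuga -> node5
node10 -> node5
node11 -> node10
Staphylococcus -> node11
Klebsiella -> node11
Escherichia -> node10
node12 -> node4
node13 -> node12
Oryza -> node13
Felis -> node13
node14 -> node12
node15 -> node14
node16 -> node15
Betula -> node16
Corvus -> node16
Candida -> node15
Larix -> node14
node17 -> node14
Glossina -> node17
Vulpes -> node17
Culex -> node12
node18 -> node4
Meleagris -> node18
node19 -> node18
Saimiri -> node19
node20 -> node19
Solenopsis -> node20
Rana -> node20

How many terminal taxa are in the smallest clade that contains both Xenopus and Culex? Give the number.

27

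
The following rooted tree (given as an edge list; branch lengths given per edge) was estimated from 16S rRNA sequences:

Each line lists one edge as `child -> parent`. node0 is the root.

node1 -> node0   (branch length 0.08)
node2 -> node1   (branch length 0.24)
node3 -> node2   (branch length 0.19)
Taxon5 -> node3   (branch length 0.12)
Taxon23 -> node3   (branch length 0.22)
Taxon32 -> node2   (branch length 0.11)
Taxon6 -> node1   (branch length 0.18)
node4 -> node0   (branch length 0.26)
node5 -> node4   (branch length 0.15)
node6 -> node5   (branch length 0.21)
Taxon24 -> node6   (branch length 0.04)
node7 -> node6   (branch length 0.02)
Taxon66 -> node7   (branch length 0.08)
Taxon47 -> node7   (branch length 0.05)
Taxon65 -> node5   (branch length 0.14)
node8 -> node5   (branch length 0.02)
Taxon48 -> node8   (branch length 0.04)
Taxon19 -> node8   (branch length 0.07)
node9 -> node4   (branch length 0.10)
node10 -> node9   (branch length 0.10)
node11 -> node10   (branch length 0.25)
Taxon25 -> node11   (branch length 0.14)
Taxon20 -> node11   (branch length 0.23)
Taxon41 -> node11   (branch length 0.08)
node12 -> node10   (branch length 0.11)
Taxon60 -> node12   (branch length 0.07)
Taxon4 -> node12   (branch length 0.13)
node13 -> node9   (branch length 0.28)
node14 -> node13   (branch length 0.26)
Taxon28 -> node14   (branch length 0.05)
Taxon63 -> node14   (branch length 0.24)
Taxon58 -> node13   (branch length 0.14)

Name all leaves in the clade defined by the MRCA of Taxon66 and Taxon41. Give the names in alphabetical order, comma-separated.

Taxon19, Taxon20, Taxon24, Taxon25, Taxon28, Taxon4, Taxon41, Taxon47, Taxon48, Taxon58, Taxon60, Taxon63, Taxon65, Taxon66

Tracing Taxon66: it sits inside (Taxon66,Taxon47).
Tracing Taxon41: it sits inside (Taxon25,Taxon20,Taxon41).
The smallest clade enclosing both is (((Taxon24,(Taxon66,Taxon47)),Taxon65,(Taxon48,Taxon19)),(((Taxon25,Taxon20,Taxon41),(Taxon60,Taxon4)),((Taxon28,Taxon63),Taxon58))); the answer is its 14 terminal taxa in alphabetical order.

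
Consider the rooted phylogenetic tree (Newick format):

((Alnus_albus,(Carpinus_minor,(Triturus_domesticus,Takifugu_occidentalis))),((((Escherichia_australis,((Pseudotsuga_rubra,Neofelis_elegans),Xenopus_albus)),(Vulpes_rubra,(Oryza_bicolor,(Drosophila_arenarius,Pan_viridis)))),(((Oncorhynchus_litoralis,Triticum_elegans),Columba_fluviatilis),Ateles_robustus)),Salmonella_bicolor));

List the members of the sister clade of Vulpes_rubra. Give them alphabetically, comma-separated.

Drosophila_arenarius, Oryza_bicolor, Pan_viridis

Vulpes_rubra attaches to the tree at the node subtending (Vulpes_rubra,(Oryza_bicolor,(Drosophila_arenarius,Pan_viridis))).
The other lineage descending from that same node — the sister group — is (Oryza_bicolor,(Drosophila_arenarius,Pan_viridis)); its 3 tips in alphabetical order are the answer.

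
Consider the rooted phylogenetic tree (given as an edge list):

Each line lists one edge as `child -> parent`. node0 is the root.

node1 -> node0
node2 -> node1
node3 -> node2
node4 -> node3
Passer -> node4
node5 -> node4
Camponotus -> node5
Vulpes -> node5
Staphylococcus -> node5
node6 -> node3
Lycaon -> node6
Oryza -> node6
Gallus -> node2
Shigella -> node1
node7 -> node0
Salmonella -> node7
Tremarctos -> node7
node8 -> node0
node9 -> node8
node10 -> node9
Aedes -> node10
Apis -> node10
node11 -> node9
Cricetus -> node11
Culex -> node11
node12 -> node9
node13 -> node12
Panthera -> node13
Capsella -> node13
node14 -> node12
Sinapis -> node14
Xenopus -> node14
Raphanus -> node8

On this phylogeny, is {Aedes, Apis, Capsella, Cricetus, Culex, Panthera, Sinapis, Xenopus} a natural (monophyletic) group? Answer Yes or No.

The most recent common ancestor of these taxa subtends ((Aedes,Apis),(Cricetus,Culex),((Panthera,Capsella),(Sinapis,Xenopus))).
That clade has exactly 8 tips — every listed taxon and nothing else — so the group is monophyletic.

Yes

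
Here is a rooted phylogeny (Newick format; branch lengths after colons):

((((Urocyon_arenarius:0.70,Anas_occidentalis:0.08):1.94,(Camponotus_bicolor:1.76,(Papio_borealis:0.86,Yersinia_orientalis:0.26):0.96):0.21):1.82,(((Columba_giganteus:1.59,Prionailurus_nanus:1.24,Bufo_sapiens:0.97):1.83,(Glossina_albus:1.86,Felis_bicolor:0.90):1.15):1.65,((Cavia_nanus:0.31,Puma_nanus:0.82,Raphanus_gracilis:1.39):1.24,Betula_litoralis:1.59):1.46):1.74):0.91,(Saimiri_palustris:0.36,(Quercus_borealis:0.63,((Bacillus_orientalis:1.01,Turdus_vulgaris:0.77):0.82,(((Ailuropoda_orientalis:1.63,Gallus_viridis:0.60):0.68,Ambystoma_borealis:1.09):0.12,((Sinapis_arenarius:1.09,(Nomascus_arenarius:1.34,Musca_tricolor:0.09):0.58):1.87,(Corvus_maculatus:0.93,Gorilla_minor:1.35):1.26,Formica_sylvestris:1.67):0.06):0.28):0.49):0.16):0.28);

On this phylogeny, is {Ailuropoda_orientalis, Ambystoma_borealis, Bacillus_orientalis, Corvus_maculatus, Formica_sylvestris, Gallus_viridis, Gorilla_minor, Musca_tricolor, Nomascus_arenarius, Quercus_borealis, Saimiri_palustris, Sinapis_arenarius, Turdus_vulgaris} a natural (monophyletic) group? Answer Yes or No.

Yes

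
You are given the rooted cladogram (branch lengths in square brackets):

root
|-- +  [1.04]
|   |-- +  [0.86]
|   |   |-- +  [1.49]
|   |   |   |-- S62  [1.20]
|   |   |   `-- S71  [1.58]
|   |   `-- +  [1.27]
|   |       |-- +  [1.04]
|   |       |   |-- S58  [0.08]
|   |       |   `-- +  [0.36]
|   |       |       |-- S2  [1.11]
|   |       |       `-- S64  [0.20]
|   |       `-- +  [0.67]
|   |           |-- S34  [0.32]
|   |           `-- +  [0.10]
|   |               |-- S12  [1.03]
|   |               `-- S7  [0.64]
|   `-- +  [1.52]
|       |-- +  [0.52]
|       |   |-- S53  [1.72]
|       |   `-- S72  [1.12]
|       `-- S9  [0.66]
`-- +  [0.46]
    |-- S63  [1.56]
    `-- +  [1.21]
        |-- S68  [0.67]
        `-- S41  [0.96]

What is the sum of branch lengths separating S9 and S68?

5.56

The path runs S9 → … → MRCA → … → S68; the MRCA is the root of the tree.
Branch lengths along that path: 0.66 + 1.52 + 1.04 + 0.46 + 1.21 + 0.67 = 5.56.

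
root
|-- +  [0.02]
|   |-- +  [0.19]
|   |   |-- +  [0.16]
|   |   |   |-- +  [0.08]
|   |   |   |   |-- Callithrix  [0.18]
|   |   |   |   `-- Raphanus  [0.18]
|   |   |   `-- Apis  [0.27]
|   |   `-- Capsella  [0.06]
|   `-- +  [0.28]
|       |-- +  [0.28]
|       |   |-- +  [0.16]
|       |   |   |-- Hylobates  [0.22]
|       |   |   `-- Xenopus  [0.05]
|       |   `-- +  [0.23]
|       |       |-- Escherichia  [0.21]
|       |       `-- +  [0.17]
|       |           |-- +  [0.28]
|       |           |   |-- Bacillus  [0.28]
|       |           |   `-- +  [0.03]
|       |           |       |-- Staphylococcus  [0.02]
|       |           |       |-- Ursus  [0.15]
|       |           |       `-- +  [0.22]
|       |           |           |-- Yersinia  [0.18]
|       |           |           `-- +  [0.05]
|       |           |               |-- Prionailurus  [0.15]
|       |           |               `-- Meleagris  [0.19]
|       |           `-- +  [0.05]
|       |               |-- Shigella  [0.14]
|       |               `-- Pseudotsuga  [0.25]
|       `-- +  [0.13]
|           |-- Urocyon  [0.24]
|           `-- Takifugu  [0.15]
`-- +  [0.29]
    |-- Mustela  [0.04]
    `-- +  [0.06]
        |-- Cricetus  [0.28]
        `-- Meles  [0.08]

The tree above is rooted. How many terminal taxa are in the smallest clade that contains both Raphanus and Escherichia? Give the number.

The MRCA of Raphanus and Escherichia is the node subtending ((((Callithrix,Raphanus),Apis),Capsella),(((Hylobates,Xenopus),(Escherichia,((Bacillus,(Staphylococcus,Ursus,(Yersinia,(Prionailurus,Meleagris)))),(Shigella,Pseudotsuga)))),(Urocyon,Takifugu))).
That clade contains 17 terminal taxa: Apis, Bacillus, Callithrix, Capsella, Escherichia, Hylobates, Meleagris, Prionailurus, Pseudotsuga, Raphanus, Shigella, Staphylococcus, Takifugu, Urocyon, Ursus, Xenopus, Yersinia.

17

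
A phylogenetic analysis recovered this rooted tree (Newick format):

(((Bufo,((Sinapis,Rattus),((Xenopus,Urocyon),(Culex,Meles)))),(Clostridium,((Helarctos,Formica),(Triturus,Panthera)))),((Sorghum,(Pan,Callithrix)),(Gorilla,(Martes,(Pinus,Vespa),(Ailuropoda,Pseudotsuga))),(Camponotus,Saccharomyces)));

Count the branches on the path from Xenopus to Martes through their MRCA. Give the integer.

10

The MRCA of Xenopus and Martes is the root of the tree.
From Xenopus up to that node: 6 branches. From Martes up to the same node: 4 branches. Total: 6 + 4 = 10.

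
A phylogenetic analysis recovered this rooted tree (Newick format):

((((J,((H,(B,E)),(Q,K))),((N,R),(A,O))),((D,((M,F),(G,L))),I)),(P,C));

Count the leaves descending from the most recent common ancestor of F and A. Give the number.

The MRCA of F and A is the node subtending (((J,((H,(B,E)),(Q,K))),((N,R),(A,O))),((D,((M,F),(G,L))),I)).
That clade contains 16 terminal taxa: A, B, D, E, F, G, H, I, J, K, L, M, N, O, Q, R.

16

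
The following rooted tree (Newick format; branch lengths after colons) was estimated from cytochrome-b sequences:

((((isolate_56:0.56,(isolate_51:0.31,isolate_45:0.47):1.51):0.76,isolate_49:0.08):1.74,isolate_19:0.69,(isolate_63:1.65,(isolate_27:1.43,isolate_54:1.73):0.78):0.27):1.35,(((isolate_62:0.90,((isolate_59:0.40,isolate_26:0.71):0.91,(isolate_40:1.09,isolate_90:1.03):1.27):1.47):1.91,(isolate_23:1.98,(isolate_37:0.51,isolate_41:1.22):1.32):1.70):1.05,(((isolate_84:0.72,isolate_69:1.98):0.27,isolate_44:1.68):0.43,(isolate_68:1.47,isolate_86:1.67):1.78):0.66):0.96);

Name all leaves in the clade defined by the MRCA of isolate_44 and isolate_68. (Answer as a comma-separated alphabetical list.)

isolate_44, isolate_68, isolate_69, isolate_84, isolate_86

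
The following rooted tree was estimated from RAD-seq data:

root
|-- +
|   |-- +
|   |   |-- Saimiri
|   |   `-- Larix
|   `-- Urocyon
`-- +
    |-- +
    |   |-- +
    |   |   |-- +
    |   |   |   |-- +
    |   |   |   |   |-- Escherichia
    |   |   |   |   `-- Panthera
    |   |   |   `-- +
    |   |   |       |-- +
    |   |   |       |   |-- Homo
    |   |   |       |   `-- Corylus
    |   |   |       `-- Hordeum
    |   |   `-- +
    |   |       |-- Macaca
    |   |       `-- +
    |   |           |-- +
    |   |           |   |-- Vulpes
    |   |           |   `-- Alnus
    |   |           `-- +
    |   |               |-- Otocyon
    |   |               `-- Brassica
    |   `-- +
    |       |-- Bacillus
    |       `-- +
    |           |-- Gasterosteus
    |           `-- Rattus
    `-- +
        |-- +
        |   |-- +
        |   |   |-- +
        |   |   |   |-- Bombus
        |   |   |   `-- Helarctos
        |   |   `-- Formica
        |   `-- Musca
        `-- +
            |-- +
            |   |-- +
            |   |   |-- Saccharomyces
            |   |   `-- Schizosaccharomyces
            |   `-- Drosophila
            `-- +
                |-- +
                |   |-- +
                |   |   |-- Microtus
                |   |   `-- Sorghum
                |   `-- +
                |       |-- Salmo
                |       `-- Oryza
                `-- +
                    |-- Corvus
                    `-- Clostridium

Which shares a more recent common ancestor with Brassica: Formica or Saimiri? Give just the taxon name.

Formica

The MRCA of Brassica and Formica subtends (((((Escherichia,Panthera),((Homo,Corylus),Hordeum)),(Macaca,((Vulpes,Alnus),(Otocyon,Brassica)))),(Bacillus,(Gasterosteus,Rattus))),((((Bombus,Helarctos),Formica),Musca),(((Saccharomyces,Schizosaccharomyces),Drosophila),(((Microtus,Sorghum),(Salmo,Oryza)),(Corvus,Clostridium))))) (26 taxa).
The MRCA of Brassica and Saimiri is the root, subtending the entire tree (29 taxa).
The first is nested inside the second, so Brassica shares a more recent common ancestor with Formica.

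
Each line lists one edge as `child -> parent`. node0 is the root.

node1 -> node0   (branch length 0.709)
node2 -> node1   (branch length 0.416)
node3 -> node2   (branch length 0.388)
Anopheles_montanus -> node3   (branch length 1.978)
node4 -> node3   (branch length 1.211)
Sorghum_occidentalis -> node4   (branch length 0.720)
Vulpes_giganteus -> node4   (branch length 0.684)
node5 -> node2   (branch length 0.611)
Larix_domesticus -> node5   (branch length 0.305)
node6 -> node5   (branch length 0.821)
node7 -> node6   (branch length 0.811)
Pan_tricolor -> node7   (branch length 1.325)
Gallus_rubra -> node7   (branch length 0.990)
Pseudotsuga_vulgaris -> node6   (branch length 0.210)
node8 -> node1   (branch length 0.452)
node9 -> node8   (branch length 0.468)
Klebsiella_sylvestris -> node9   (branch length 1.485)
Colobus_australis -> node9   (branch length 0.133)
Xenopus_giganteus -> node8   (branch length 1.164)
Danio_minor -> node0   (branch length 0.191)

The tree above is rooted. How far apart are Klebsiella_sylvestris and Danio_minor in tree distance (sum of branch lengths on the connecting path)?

3.305

The path runs Klebsiella_sylvestris → … → MRCA → … → Danio_minor; the MRCA is the root of the tree.
Branch lengths along that path: 1.485 + 0.468 + 0.452 + 0.709 + 0.191 = 3.305.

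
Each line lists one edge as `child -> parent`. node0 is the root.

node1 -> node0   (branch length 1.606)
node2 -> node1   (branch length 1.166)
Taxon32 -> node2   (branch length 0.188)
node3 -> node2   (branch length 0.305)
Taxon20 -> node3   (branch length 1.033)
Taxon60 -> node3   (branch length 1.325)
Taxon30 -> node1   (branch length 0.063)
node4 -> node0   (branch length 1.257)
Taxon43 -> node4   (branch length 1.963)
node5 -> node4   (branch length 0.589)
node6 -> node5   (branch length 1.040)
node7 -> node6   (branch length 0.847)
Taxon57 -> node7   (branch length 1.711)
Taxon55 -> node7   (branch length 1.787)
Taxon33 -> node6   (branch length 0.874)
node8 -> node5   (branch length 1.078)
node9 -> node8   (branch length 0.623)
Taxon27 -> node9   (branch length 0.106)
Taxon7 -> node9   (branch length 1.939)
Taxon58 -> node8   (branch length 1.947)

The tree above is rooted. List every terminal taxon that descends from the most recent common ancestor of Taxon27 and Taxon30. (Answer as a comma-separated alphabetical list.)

Taxon20, Taxon27, Taxon30, Taxon32, Taxon33, Taxon43, Taxon55, Taxon57, Taxon58, Taxon60, Taxon7

Tracing Taxon27: it sits inside (Taxon27,Taxon7).
Tracing Taxon30: it sits inside ((Taxon32,(Taxon20,Taxon60)),Taxon30).
The smallest clade enclosing both is the whole tree (their MRCA is the root), so the answer is all 11 tips in alphabetical order.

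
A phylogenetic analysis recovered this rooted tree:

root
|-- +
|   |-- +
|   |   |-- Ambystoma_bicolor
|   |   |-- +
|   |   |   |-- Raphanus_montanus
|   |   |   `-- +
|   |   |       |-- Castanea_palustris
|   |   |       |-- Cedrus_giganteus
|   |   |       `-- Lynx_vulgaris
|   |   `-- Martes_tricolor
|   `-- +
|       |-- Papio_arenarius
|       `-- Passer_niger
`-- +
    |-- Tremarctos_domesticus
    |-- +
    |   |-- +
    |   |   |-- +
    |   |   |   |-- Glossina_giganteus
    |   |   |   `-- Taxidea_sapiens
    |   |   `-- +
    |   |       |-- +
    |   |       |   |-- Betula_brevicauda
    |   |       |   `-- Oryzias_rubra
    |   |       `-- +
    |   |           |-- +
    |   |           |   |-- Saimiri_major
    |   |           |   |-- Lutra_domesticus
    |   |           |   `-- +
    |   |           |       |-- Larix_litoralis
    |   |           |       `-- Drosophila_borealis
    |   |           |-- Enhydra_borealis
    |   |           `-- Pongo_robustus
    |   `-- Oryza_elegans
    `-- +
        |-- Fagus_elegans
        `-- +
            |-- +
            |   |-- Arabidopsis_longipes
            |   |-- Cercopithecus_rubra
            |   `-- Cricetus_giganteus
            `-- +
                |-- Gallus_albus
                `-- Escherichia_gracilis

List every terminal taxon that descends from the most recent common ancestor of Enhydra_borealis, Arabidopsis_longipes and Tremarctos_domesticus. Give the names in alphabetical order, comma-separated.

Arabidopsis_longipes, Betula_brevicauda, Cercopithecus_rubra, Cricetus_giganteus, Drosophila_borealis, Enhydra_borealis, Escherichia_gracilis, Fagus_elegans, Gallus_albus, Glossina_giganteus, Larix_litoralis, Lutra_domesticus, Oryza_elegans, Oryzias_rubra, Pongo_robustus, Saimiri_major, Taxidea_sapiens, Tremarctos_domesticus

Tracing Enhydra_borealis: it sits inside ((Saimiri_major,Lutra_domesticus,(Larix_litoralis,Drosophila_borealis)),Enhydra_borealis,Pongo_robustus).
Tracing Arabidopsis_longipes: it sits inside (Arabidopsis_longipes,Cercopithecus_rubra,Cricetus_giganteus).
Tracing Tremarctos_domesticus: it sits inside (Tremarctos_domesticus,(((Glossina_giganteus,Taxidea_sapiens),((Betula_brevicauda,Oryzias_rubra),((Saimiri_major,Lutra_domesticus,(Larix_litoralis,Drosophila_borealis)),Enhydra_borealis,Pongo_robustus))),Oryza_elegans),(Fagus_elegans,((Arabidopsis_longipes,Cercopithecus_rubra,Cricetus_giganteus),(Gallus_albus,Escherichia_gracilis)))).
The smallest clade enclosing all 3 is (Tremarctos_domesticus,(((Glossina_giganteus,Taxidea_sapiens),((Betula_brevicauda,Oryzias_rubra),((Saimiri_major,Lutra_domesticus,(Larix_litoralis,Drosophila_borealis)),Enhydra_borealis,Pongo_robustus))),Oryza_elegans),(Fagus_elegans,((Arabidopsis_longipes,Cercopithecus_rubra,Cricetus_giganteus),(Gallus_albus,Escherichia_gracilis)))); the answer is its 18 terminal taxa in alphabetical order.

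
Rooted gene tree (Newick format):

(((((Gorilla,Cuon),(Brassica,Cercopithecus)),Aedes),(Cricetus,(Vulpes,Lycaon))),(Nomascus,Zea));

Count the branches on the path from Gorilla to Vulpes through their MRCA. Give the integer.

The MRCA of Gorilla and Vulpes is the node subtending ((((Gorilla,Cuon),(Brassica,Cercopithecus)),Aedes),(Cricetus,(Vulpes,Lycaon))).
From Gorilla up to that node: 4 branches. From Vulpes up to the same node: 3 branches. Total: 4 + 3 = 7.

7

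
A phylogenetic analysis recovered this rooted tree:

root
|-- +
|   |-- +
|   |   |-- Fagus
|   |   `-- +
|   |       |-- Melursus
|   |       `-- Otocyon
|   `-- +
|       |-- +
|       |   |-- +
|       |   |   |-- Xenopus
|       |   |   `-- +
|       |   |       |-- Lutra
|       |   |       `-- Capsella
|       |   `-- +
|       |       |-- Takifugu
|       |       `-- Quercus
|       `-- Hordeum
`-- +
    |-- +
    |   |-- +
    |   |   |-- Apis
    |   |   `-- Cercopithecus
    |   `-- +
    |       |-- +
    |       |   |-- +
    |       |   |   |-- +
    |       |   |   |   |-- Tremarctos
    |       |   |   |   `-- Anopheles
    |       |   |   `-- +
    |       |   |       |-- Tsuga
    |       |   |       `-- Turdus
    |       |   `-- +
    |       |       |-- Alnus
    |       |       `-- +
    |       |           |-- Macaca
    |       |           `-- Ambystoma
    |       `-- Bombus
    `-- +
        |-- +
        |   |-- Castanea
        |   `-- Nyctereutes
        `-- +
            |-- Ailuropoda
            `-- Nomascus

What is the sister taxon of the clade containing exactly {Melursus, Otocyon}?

The clade containing exactly {Melursus, Otocyon} attaches to the tree at the node subtending (Fagus,(Melursus,Otocyon)).
The other lineage descending from that same node — the sister group — is the single tip Fagus.

Fagus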